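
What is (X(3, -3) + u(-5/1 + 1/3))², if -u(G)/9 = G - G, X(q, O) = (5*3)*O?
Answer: 2025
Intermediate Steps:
X(q, O) = 15*O
u(G) = 0 (u(G) = -9*(G - G) = -9*0 = 0)
(X(3, -3) + u(-5/1 + 1/3))² = (15*(-3) + 0)² = (-45 + 0)² = (-45)² = 2025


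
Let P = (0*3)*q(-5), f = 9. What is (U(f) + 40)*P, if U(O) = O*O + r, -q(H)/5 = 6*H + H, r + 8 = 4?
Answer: 0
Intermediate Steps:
r = -4 (r = -8 + 4 = -4)
q(H) = -35*H (q(H) = -5*(6*H + H) = -35*H)
U(O) = -4 + O² (U(O) = O*O - 4 = O² - 4 = -4 + O²)
P = 0 (P = (0*3)*(-35*(-5)) = 0*175 = 0)
(U(f) + 40)*P = ((-4 + 9²) + 40)*0 = ((-4 + 81) + 40)*0 = (77 + 40)*0 = 117*0 = 0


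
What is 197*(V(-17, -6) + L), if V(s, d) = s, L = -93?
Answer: -21670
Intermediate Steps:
197*(V(-17, -6) + L) = 197*(-17 - 93) = 197*(-110) = -21670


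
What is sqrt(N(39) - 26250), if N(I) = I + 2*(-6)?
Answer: I*sqrt(26223) ≈ 161.94*I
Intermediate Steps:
N(I) = -12 + I (N(I) = I - 12 = -12 + I)
sqrt(N(39) - 26250) = sqrt((-12 + 39) - 26250) = sqrt(27 - 26250) = sqrt(-26223) = I*sqrt(26223)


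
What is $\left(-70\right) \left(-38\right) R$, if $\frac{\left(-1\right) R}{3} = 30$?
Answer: $-239400$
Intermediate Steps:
$R = -90$ ($R = \left(-3\right) 30 = -90$)
$\left(-70\right) \left(-38\right) R = \left(-70\right) \left(-38\right) \left(-90\right) = 2660 \left(-90\right) = -239400$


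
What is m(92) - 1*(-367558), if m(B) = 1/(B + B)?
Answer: 67630673/184 ≈ 3.6756e+5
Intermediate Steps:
m(B) = 1/(2*B)
m(92) - 1*(-367558) = (½)/92 - 1*(-367558) = (½)*(1/92) + 367558 = 1/184 + 367558 = 67630673/184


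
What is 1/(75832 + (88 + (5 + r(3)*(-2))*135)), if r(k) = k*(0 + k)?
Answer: 1/74165 ≈ 1.3483e-5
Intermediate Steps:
r(k) = k**2 (r(k) = k*k = k**2)
1/(75832 + (88 + (5 + r(3)*(-2))*135)) = 1/(75832 + (88 + (5 + 3**2*(-2))*135)) = 1/(75832 + (88 + (5 + 9*(-2))*135)) = 1/(75832 + (88 + (5 - 18)*135)) = 1/(75832 + (88 - 13*135)) = 1/(75832 + (88 - 1755)) = 1/(75832 - 1667) = 1/74165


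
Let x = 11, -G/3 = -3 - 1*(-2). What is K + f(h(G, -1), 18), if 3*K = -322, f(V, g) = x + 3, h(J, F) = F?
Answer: -280/3 ≈ -93.333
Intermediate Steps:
G = 3 (G = -3*(-3 - 1*(-2)) = -3*(-3 + 2) = -3*(-1) = 3)
f(V, g) = 14 (f(V, g) = 11 + 3 = 14)
K = -322/3 (K = (⅓)*(-322) = -322/3 ≈ -107.33)
K + f(h(G, -1), 18) = -322/3 + 14 = -280/3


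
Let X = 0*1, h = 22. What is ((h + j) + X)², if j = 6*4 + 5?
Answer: 2601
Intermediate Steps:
j = 29 (j = 24 + 5 = 29)
X = 0
((h + j) + X)² = ((22 + 29) + 0)² = (51 + 0)² = 51² = 2601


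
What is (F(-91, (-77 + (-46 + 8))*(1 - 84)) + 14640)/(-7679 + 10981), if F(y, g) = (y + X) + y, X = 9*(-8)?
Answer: 7193/1651 ≈ 4.3568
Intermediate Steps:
X = -72
F(y, g) = -72 + 2*y (F(y, g) = (y - 72) + y = (-72 + y) + y = -72 + 2*y)
(F(-91, (-77 + (-46 + 8))*(1 - 84)) + 14640)/(-7679 + 10981) = ((-72 + 2*(-91)) + 14640)/(-7679 + 10981) = ((-72 - 182) + 14640)/3302 = (-254 + 14640)*(1/3302) = 14386*(1/3302) = 7193/1651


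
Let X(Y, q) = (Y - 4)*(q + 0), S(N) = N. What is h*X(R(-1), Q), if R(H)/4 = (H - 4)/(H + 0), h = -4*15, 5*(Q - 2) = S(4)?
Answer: -2688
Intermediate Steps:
Q = 14/5 (Q = 2 + (⅕)*4 = 2 + ⅘ = 14/5 ≈ 2.8000)
h = -60
R(H) = 4*(-4 + H)/H (R(H) = 4*((H - 4)/(H + 0)) = 4*((-4 + H)/H) = 4*(-4 + H)/H)
X(Y, q) = q*(-4 + Y) (X(Y, q) = (-4 + Y)*q = q*(-4 + Y))
h*X(R(-1), Q) = -168*(-4 + (4 - 16/(-1))) = -168*(-4 + (4 - 16*(-1))) = -168*(-4 + (4 + 16)) = -168*(-4 + 20) = -168*16 = -60*224/5 = -2688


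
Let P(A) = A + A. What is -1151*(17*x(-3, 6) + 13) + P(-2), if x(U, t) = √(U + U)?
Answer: -14967 - 19567*I*√6 ≈ -14967.0 - 47929.0*I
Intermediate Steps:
P(A) = 2*A
x(U, t) = √2*√U (x(U, t) = √(2*U) = √2*√U)
-1151*(17*x(-3, 6) + 13) + P(-2) = -1151*(17*(√2*√(-3)) + 13) + 2*(-2) = -1151*(17*(√2*(I*√3)) + 13) - 4 = -1151*(17*(I*√6) + 13) - 4 = -1151*(17*I*√6 + 13) - 4 = -1151*(13 + 17*I*√6) - 4 = (-14963 - 19567*I*√6) - 4 = -14967 - 19567*I*√6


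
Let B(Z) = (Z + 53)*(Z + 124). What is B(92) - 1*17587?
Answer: 13733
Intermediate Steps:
B(Z) = (53 + Z)*(124 + Z)
B(92) - 1*17587 = (6572 + 92**2 + 177*92) - 1*17587 = (6572 + 8464 + 16284) - 17587 = 31320 - 17587 = 13733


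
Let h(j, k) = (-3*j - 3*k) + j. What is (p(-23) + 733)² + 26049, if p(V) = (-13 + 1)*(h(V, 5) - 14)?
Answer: 305890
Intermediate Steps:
h(j, k) = -3*k - 2*j
p(V) = 348 + 24*V (p(V) = (-13 + 1)*((-3*5 - 2*V) - 14) = -12*((-15 - 2*V) - 14) = -12*(-29 - 2*V) = 348 + 24*V)
(p(-23) + 733)² + 26049 = ((348 + 24*(-23)) + 733)² + 26049 = ((348 - 552) + 733)² + 26049 = (-204 + 733)² + 26049 = 529² + 26049 = 279841 + 26049 = 305890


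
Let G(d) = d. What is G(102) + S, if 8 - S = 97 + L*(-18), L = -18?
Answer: -311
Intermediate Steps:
S = -413 (S = 8 - (97 - 18*(-18)) = 8 - (97 + 324) = 8 - 1*421 = 8 - 421 = -413)
G(102) + S = 102 - 413 = -311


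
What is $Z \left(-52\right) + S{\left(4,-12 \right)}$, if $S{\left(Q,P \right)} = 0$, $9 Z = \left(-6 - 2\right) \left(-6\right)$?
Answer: $- \frac{832}{3} \approx -277.33$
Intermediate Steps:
$Z = \frac{16}{3}$ ($Z = \frac{\left(-6 - 2\right) \left(-6\right)}{9} = \frac{\left(-8\right) \left(-6\right)}{9} = \frac{1}{9} \cdot 48 = \frac{16}{3} \approx 5.3333$)
$Z \left(-52\right) + S{\left(4,-12 \right)} = \frac{16}{3} \left(-52\right) + 0 = - \frac{832}{3} + 0 = - \frac{832}{3}$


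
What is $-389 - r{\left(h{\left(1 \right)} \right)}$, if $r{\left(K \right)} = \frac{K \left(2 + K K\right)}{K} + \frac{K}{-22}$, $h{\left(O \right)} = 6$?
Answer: $- \frac{4694}{11} \approx -426.73$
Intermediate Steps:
$r{\left(K \right)} = 2 + K^{2} - \frac{K}{22}$ ($r{\left(K \right)} = \frac{K \left(2 + K^{2}\right)}{K} + K \left(- \frac{1}{22}\right) = \left(2 + K^{2}\right) - \frac{K}{22} = 2 + K^{2} - \frac{K}{22}$)
$-389 - r{\left(h{\left(1 \right)} \right)} = -389 - \left(2 + 6^{2} - \frac{3}{11}\right) = -389 - \left(2 + 36 - \frac{3}{11}\right) = -389 - \frac{415}{11} = - \frac{4694}{11}$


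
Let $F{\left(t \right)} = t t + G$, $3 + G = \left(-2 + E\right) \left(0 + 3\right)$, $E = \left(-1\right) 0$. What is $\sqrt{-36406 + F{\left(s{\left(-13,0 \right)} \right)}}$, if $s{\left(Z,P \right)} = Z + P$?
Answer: $i \sqrt{36246} \approx 190.38 i$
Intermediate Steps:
$s{\left(Z,P \right)} = P + Z$
$E = 0$
$G = -9$ ($G = -3 + \left(-2 + 0\right) \left(0 + 3\right) = -3 - 6 = -9$)
$F{\left(t \right)} = -9 + t^{2}$ ($F{\left(t \right)} = t t - 9 = t^{2} - 9 = -9 + t^{2}$)
$\sqrt{-36406 + F{\left(s{\left(-13,0 \right)} \right)}} = \sqrt{-36406 - \left(9 - \left(0 - 13\right)^{2}\right)} = \sqrt{-36406 - \left(9 - \left(-13\right)^{2}\right)} = \sqrt{-36406 + \left(-9 + 169\right)} = \sqrt{-36406 + 160} = \sqrt{-36246} = i \sqrt{36246}$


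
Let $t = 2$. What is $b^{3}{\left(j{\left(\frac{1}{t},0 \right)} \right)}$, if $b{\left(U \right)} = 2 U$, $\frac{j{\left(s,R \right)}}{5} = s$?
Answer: $125$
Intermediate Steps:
$j{\left(s,R \right)} = 5 s$
$b^{3}{\left(j{\left(\frac{1}{t},0 \right)} \right)} = \left(2 \cdot \frac{5}{2}\right)^{3} = 5^{3} = 125$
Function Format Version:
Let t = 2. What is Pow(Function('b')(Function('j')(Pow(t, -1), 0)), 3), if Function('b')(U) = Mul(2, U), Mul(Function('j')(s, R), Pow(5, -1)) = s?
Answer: 125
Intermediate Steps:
Function('j')(s, R) = Mul(5, s)
Pow(Function('b')(Function('j')(Pow(t, -1), 0)), 3) = Pow(Mul(2, Mul(5, Pow(2, -1))), 3) = Pow(Mul(2, Mul(5, Rational(1, 2))), 3) = Pow(Mul(2, Rational(5, 2)), 3) = Pow(5, 3) = 125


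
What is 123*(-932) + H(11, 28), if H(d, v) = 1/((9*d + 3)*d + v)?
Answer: -131831399/1150 ≈ -1.1464e+5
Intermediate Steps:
H(d, v) = 1/(v + d*(3 + 9*d)) (H(d, v) = 1/((3 + 9*d)*d + v) = 1/(d*(3 + 9*d) + v) = 1/(v + d*(3 + 9*d)))
123*(-932) + H(11, 28) = 123*(-932) + 1/(28 + 3*11 + 9*11²) = -114636 + 1/(28 + 33 + 9*121) = -114636 + 1/(28 + 33 + 1089) = -114636 + 1/1150 = -131831399/1150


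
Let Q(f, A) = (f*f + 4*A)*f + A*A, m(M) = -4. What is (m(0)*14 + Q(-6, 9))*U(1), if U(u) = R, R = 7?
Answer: -2849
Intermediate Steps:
U(u) = 7
Q(f, A) = A² + f*(f² + 4*A) (Q(f, A) = (f² + 4*A)*f + A² = f*(f² + 4*A) + A² = A² + f*(f² + 4*A))
(m(0)*14 + Q(-6, 9))*U(1) = (-4*14 + (9² + (-6)³ + 4*9*(-6)))*7 = (-56 + (81 - 216 - 216))*7 = (-56 - 351)*7 = -407*7 = -2849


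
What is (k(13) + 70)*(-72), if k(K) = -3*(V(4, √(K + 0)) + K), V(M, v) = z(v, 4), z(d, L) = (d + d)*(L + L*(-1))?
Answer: -2232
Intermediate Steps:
z(d, L) = 0 (z(d, L) = (2*d)*(L - L) = (2*d)*0 = 0)
V(M, v) = 0
k(K) = -3*K (k(K) = -3*(0 + K) = -3*K)
(k(13) + 70)*(-72) = (-3*13 + 70)*(-72) = (-39 + 70)*(-72) = 31*(-72) = -2232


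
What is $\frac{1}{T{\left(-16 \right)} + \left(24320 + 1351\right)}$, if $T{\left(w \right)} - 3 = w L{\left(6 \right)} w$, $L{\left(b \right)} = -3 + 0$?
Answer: $\frac{1}{24906} \approx 4.0151 \cdot 10^{-5}$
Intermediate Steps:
$L{\left(b \right)} = -3$
$T{\left(w \right)} = 3 - 3 w^{2}$ ($T{\left(w \right)} = 3 + w \left(-3\right) w = 3 + - 3 w w = 3 - 3 w^{2}$)
$\frac{1}{T{\left(-16 \right)} + \left(24320 + 1351\right)} = \frac{1}{\left(3 - 3 \left(-16\right)^{2}\right) + \left(24320 + 1351\right)} = \frac{1}{\left(3 - 768\right) + 25671} = \frac{1}{-765 + 25671} = \frac{1}{24906}$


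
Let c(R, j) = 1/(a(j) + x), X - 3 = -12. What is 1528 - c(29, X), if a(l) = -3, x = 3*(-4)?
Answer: 22921/15 ≈ 1528.1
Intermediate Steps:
X = -9 (X = 3 - 12 = -9)
x = -12
c(R, j) = -1/15 (c(R, j) = 1/(-3 - 12) = 1/(-15) = -1/15)
1528 - c(29, X) = 1528 - 1*(-1/15) = 1528 + 1/15 = 22921/15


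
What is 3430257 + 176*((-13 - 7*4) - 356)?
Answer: 3360385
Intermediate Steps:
3430257 + 176*((-13 - 7*4) - 356) = 3430257 + 176*((-13 - 28) - 356) = 3430257 + 176*(-41 - 356) = 3430257 + 176*(-397) = 3430257 - 69872 = 3360385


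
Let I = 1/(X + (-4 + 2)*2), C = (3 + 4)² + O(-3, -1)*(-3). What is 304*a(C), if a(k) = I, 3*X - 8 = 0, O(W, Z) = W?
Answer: -228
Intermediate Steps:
X = 8/3 (X = 8/3 + (⅓)*0 = 8/3 + 0 = 8/3 ≈ 2.6667)
C = 58 (C = (3 + 4)² - 3*(-3) = 7² + 9 = 49 + 9 = 58)
I = -¾ (I = 1/(8/3 + (-4 + 2)*2) = 1/(8/3 - 2*2) = 1/(8/3 - 4) = 1/(-4/3) = -¾ ≈ -0.75000)
a(k) = -¾
304*a(C) = 304*(-¾) = -228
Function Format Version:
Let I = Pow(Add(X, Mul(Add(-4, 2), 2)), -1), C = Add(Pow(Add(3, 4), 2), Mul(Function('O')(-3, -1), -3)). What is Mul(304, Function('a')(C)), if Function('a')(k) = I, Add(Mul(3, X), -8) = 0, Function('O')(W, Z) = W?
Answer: -228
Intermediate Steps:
X = Rational(8, 3) (X = Add(Rational(8, 3), Mul(Rational(1, 3), 0)) = Add(Rational(8, 3), 0) = Rational(8, 3) ≈ 2.6667)
C = 58 (C = Add(Pow(Add(3, 4), 2), Mul(-3, -3)) = Add(Pow(7, 2), 9) = Add(49, 9) = 58)
I = Rational(-3, 4) (I = Pow(Add(Rational(8, 3), Mul(Add(-4, 2), 2)), -1) = Pow(Add(Rational(8, 3), Mul(-2, 2)), -1) = Pow(Add(Rational(8, 3), -4), -1) = Pow(Rational(-4, 3), -1) = Rational(-3, 4) ≈ -0.75000)
Function('a')(k) = Rational(-3, 4)
Mul(304, Function('a')(C)) = Mul(304, Rational(-3, 4)) = -228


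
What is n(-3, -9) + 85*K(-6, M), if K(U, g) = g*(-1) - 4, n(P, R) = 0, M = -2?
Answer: -170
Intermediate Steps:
K(U, g) = -4 - g (K(U, g) = -g - 4 = -4 - g)
n(-3, -9) + 85*K(-6, M) = 0 + 85*(-4 - 1*(-2)) = 0 + 85*(-4 + 2) = 0 + 85*(-2) = 0 - 170 = -170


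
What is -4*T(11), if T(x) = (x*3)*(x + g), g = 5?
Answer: -2112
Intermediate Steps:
T(x) = 3*x*(5 + x) (T(x) = (x*3)*(x + 5) = (3*x)*(5 + x) = 3*x*(5 + x))
-4*T(11) = -12*11*(5 + 11) = -12*11*16 = -4*528 = -2112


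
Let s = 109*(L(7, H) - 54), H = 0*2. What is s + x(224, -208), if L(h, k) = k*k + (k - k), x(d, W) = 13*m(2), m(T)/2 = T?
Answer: -5834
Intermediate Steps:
m(T) = 2*T
x(d, W) = 52 (x(d, W) = 13*(2*2) = 13*4 = 52)
H = 0
L(h, k) = k² (L(h, k) = k² + 0 = k²)
s = -5886 (s = 109*(0² - 54) = 109*(0 - 54) = 109*(-54) = -5886)
s + x(224, -208) = -5886 + 52 = -5834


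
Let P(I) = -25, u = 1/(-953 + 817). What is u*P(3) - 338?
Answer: -45943/136 ≈ -337.82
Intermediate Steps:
u = -1/136 (u = 1/(-136) = -1/136 ≈ -0.0073529)
u*P(3) - 338 = -1/136*(-25) - 338 = 25/136 - 338 = -45943/136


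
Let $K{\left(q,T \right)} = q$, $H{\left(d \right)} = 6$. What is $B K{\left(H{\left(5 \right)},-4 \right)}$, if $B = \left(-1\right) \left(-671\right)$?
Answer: $4026$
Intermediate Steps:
$B = 671$
$B K{\left(H{\left(5 \right)},-4 \right)} = 671 \cdot 6 = 4026$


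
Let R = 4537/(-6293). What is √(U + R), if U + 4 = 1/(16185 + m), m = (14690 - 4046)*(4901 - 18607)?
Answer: 2*I*√110504021553293266458658/305987641449 ≈ 2.1728*I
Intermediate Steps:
m = -145886664 (m = 10644*(-13706) = -145886664)
U = -583481917/145870479 (U = -4 + 1/(16185 - 145886664) = -4 + 1/(-145870479) = -4 - 1/145870479 = -583481917/145870479 ≈ -4.0000)
R = -4537/6293 (R = 4537*(-1/6293) = -4537/6293 ≈ -0.72096)
√(U + R) = √(-583481917/145870479 - 4537/6293) = √(-4333666066904/917962924347) = 2*I*√110504021553293266458658/305987641449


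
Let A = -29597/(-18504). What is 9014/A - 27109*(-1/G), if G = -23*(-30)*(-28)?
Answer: 3221678136847/571814040 ≈ 5634.1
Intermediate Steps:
G = -19320 (G = 690*(-28) = -19320)
A = 29597/18504 (A = -29597*(-1/18504) = 29597/18504 ≈ 1.5995)
9014/A - 27109*(-1/G) = 9014/(29597/18504) - 27109/((-1*(-19320))) = 9014*(18504/29597) - 27109/19320 = 166795056/29597 - 27109*1/19320 = 166795056/29597 - 27109/19320 = 3221678136847/571814040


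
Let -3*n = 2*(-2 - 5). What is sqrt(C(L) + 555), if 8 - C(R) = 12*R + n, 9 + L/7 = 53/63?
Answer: sqrt(11193)/3 ≈ 35.266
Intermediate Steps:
L = -514/9 (L = -63 + 7*(53/63) = -63 + 53/9 = -514/9 ≈ -57.111)
n = 14/3 (n = -2*(-2 - 5)/3 = -2*(-7)/3 = -1/3*(-14) = 14/3 ≈ 4.6667)
C(R) = 10/3 - 12*R (C(R) = 8 - (12*R + 14/3) = 8 - (14/3 + 12*R) = 8 + (-14/3 - 12*R) = 10/3 - 12*R)
sqrt(C(L) + 555) = sqrt((10/3 - 12*(-514/9)) + 555) = sqrt((10/3 + 2056/3) + 555) = sqrt(2066/3 + 555) = sqrt(3731/3) = sqrt(11193)/3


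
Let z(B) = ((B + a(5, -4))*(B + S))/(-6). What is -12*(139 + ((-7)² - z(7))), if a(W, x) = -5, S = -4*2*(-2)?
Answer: -2348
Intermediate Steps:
S = 16 (S = -8*(-2) = 16)
z(B) = -(-5 + B)*(16 + B)/6 (z(B) = ((B - 5)*(B + 16))/(-6) = ((-5 + B)*(16 + B))*(-⅙) = -(-5 + B)*(16 + B)/6)
-12*(139 + ((-7)² - z(7))) = -12*(139 + ((-7)² - (40/3 - 11/6*7 - ⅙*7²))) = -12*(139 + (49 - (40/3 - 77/6 - ⅙*49))) = -12*(139 + (49 - (40/3 - 77/6 - 49/6))) = -12*(139 + (49 - 1*(-23/3))) = -12*(139 + (49 + 23/3)) = -12*(139 + 170/3) = -12*587/3 = -2348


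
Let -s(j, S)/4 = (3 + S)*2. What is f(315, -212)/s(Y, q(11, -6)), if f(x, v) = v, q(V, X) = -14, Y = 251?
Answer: -53/22 ≈ -2.4091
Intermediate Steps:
s(j, S) = -24 - 8*S (s(j, S) = -4*(3 + S)*2 = -4*(6 + 2*S) = -24 - 8*S)
f(315, -212)/s(Y, q(11, -6)) = -212/(-24 - 8*(-14)) = -212/(-24 + 112) = -212/88 = -212*1/88 = -53/22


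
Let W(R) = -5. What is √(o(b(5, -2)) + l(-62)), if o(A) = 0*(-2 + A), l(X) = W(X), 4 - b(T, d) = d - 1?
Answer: I*√5 ≈ 2.2361*I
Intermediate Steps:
b(T, d) = 5 - d (b(T, d) = 4 - (d - 1) = 4 - (-1 + d) = 4 + (1 - d) = 5 - d)
l(X) = -5
o(A) = 0
√(o(b(5, -2)) + l(-62)) = √(0 - 5) = √(-5) = I*√5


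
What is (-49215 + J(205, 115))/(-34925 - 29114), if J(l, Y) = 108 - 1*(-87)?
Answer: 49020/64039 ≈ 0.76547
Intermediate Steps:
J(l, Y) = 195 (J(l, Y) = 108 + 87 = 195)
(-49215 + J(205, 115))/(-34925 - 29114) = (-49215 + 195)/(-34925 - 29114) = -49020/(-64039) = -49020*(-1/64039) = 49020/64039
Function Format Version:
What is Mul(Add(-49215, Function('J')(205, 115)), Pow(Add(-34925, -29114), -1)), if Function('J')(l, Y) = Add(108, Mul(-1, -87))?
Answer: Rational(49020, 64039) ≈ 0.76547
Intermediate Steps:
Function('J')(l, Y) = 195 (Function('J')(l, Y) = Add(108, 87) = 195)
Mul(Add(-49215, Function('J')(205, 115)), Pow(Add(-34925, -29114), -1)) = Mul(Add(-49215, 195), Pow(Add(-34925, -29114), -1)) = Mul(-49020, Pow(-64039, -1)) = Mul(-49020, Rational(-1, 64039)) = Rational(49020, 64039)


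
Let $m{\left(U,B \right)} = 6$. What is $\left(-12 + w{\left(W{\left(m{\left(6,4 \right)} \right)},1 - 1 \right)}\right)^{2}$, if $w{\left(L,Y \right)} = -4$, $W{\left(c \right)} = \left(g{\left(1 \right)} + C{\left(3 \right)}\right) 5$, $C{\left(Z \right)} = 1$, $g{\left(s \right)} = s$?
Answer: $256$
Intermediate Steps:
$W{\left(c \right)} = 10$ ($W{\left(c \right)} = \left(1 + 1\right) 5 = 2 \cdot 5 = 10$)
$\left(-12 + w{\left(W{\left(m{\left(6,4 \right)} \right)},1 - 1 \right)}\right)^{2} = \left(-12 - 4\right)^{2} = \left(-16\right)^{2} = 256$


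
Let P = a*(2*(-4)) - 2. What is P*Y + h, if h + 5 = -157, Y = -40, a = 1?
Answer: 238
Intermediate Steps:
P = -10 (P = 1*(2*(-4)) - 2 = 1*(-8) - 2 = -8 - 2 = -10)
h = -162 (h = -5 - 157 = -162)
P*Y + h = -10*(-40) - 162 = 400 - 162 = 238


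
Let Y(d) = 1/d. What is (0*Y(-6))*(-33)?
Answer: 0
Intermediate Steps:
(0*Y(-6))*(-33) = (0/(-6))*(-33) = (0*(-1/6))*(-33) = 0*(-33) = 0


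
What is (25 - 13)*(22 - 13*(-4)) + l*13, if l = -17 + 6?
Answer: 745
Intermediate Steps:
l = -11
(25 - 13)*(22 - 13*(-4)) + l*13 = (25 - 13)*(22 - 13*(-4)) - 11*13 = 12*(22 + 52) - 143 = 12*74 - 143 = 888 - 143 = 745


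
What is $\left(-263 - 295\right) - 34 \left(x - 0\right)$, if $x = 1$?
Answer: $-592$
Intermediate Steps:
$\left(-263 - 295\right) - 34 \left(x - 0\right) = \left(-263 - 295\right) - 34 \left(1 - 0\right) = -558 - 34 \left(1 + 0\right) = -558 - 34 = -592$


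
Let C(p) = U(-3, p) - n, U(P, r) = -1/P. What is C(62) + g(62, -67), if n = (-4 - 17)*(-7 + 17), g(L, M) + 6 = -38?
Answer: 499/3 ≈ 166.33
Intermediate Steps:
g(L, M) = -44 (g(L, M) = -6 - 38 = -44)
n = -210 (n = -21*10 = -210)
C(p) = 631/3 (C(p) = -1/(-3) - 1*(-210) = -1*(-1/3) + 210 = 1/3 + 210 = 631/3)
C(62) + g(62, -67) = 631/3 - 44 = 499/3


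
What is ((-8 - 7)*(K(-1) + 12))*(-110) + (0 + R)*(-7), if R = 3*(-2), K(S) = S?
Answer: 18192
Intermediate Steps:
R = -6
((-8 - 7)*(K(-1) + 12))*(-110) + (0 + R)*(-7) = ((-8 - 7)*(-1 + 12))*(-110) + (0 - 6)*(-7) = -15*11*(-110) - 6*(-7) = -165*(-110) + 42 = 18150 + 42 = 18192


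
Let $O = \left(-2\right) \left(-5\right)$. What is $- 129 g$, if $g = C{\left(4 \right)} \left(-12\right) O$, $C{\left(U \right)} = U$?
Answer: $61920$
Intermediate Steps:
$O = 10$
$g = -480$ ($g = 4 \left(-12\right) 10 = \left(-48\right) 10 = -480$)
$- 129 g = \left(-129\right) \left(-480\right) = 61920$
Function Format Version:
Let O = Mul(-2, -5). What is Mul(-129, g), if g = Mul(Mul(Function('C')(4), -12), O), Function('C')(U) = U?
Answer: 61920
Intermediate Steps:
O = 10
g = -480 (g = Mul(Mul(4, -12), 10) = Mul(-48, 10) = -480)
Mul(-129, g) = Mul(-129, -480) = 61920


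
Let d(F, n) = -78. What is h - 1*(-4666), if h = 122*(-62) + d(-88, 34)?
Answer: -2976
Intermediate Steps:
h = -7642 (h = 122*(-62) - 78 = -7564 - 78 = -7642)
h - 1*(-4666) = -7642 - 1*(-4666) = -7642 + 4666 = -2976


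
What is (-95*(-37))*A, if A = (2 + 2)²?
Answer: 56240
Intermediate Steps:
A = 16 (A = 4² = 16)
(-95*(-37))*A = -95*(-37)*16 = 3515*16 = 56240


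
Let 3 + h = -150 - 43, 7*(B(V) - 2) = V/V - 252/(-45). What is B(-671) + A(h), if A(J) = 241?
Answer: 8538/35 ≈ 243.94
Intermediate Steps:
B(V) = 103/35 (B(V) = 2 + (V/V - 252/(-45))/7 = 2 + (1 - 252*(-1/45))/7 = 2 + (1 + 28/5)/7 = 2 + (1/7)*(33/5) = 2 + 33/35 = 103/35)
h = -196 (h = -3 + (-150 - 43) = -3 - 193 = -196)
B(-671) + A(h) = 103/35 + 241 = 8538/35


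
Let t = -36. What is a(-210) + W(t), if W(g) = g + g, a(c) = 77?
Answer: 5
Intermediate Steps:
W(g) = 2*g
a(-210) + W(t) = 77 + 2*(-36) = 77 - 72 = 5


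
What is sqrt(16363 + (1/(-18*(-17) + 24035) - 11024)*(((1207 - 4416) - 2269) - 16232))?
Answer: sqrt(141809573447229133)/24341 ≈ 15471.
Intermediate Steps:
sqrt(16363 + (1/(-18*(-17) + 24035) - 11024)*(((1207 - 4416) - 2269) - 16232)) = sqrt(16363 + (1/(306 + 24035) - 11024)*((-3209 - 2269) - 16232)) = sqrt(16363 + (1/24341 - 11024)*(-5478 - 16232)) = sqrt(16363 + (1/24341 - 11024)*(-21710)) = sqrt(16363 - 268335183/24341*(-21710)) = sqrt(16363 + 5825556822930/24341) = sqrt(5825955114713/24341) = sqrt(141809573447229133)/24341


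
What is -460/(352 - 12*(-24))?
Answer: -23/32 ≈ -0.71875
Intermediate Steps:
-460/(352 - 12*(-24)) = -460/(352 + 288) = -460/640 = (1/640)*(-460) = -23/32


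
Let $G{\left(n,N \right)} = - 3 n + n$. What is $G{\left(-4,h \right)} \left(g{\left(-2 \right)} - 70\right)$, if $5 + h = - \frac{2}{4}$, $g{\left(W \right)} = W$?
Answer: $-576$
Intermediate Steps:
$h = - \frac{11}{2}$ ($h = -5 - \frac{2}{4} = -5 - \frac{1}{2} = - \frac{11}{2} \approx -5.5$)
$G{\left(n,N \right)} = - 2 n$
$G{\left(-4,h \right)} \left(g{\left(-2 \right)} - 70\right) = \left(-2\right) \left(-4\right) \left(-2 - 70\right) = 8 \left(-72\right) = -576$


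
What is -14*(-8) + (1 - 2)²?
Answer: 113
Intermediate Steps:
-14*(-8) + (1 - 2)² = 112 + (-1)² = 112 + 1 = 113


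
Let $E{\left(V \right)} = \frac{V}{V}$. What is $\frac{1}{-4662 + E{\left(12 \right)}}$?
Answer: $- \frac{1}{4661} \approx -0.00021455$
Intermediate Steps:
$E{\left(V \right)} = 1$
$\frac{1}{-4662 + E{\left(12 \right)}} = \frac{1}{-4662 + 1} = \frac{1}{-4661} = - \frac{1}{4661}$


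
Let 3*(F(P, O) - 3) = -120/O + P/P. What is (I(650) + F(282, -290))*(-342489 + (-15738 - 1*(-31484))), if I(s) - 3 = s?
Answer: -643492171/3 ≈ -2.1450e+8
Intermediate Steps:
I(s) = 3 + s
F(P, O) = 10/3 - 40/O (F(P, O) = 3 + (-120/O + P/P)/3 = 3 + (-120/O + 1)/3 = 3 + (1 - 120/O)/3 = 3 + (⅓ - 40/O) = 10/3 - 40/O)
(I(650) + F(282, -290))*(-342489 + (-15738 - 1*(-31484))) = ((3 + 650) + (10/3 - 40/(-290)))*(-342489 + (-15738 - 1*(-31484))) = (653 + (10/3 - 40*(-1/290)))*(-342489 + (-15738 + 31484)) = (653 + (10/3 + 4/29))*(-342489 + 15746) = (653 + 302/87)*(-326743) = (57113/87)*(-326743) = -643492171/3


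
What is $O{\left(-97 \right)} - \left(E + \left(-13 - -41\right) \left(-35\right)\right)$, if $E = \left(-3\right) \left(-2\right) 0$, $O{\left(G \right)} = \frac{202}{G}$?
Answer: $\frac{94858}{97} \approx 977.92$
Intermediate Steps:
$E = 0$ ($E = 6 \cdot 0 = 0$)
$O{\left(-97 \right)} - \left(E + \left(-13 - -41\right) \left(-35\right)\right) = \frac{202}{-97} - \left(0 + \left(-13 - -41\right) \left(-35\right)\right) = 202 \left(- \frac{1}{97}\right) - \left(0 + \left(-13 + 41\right) \left(-35\right)\right) = - \frac{202}{97} - \left(0 + 28 \left(-35\right)\right) = - \frac{202}{97} - \left(0 - 980\right) = - \frac{202}{97} - -980 = - \frac{202}{97} + 980 = \frac{94858}{97}$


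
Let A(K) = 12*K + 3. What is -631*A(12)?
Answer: -92757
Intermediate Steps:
A(K) = 3 + 12*K
-631*A(12) = -631*(3 + 12*12) = -631*(3 + 144) = -631*147 = -92757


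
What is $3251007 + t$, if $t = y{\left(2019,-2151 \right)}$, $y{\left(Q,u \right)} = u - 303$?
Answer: $3248553$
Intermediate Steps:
$y{\left(Q,u \right)} = -303 + u$
$t = -2454$ ($t = -303 - 2151 = -2454$)
$3251007 + t = 3251007 - 2454 = 3248553$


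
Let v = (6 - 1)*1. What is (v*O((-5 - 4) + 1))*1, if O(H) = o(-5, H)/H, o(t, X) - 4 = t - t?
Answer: -5/2 ≈ -2.5000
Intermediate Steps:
v = 5 (v = 5*1 = 5)
o(t, X) = 4 (o(t, X) = 4 + (t - t) = 4 + 0 = 4)
O(H) = 4/H
(v*O((-5 - 4) + 1))*1 = (5*(4/((-5 - 4) + 1)))*1 = (5*(4/(-9 + 1)))*1 = (5*(4/(-8)))*1 = (5*(4*(-⅛)))*1 = (5*(-½))*1 = -5/2*1 = -5/2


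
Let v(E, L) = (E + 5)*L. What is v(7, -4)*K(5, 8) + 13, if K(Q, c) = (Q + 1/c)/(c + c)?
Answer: -19/8 ≈ -2.3750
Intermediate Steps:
K(Q, c) = (Q + 1/c)/(2*c) (K(Q, c) = (Q + 1/c)/((2*c)) = (Q + 1/c)*(1/(2*c)) = (Q + 1/c)/(2*c))
v(E, L) = L*(5 + E) (v(E, L) = (5 + E)*L = L*(5 + E))
v(7, -4)*K(5, 8) + 13 = (-4*(5 + 7))*((½)*(1 + 5*8)/8²) + 13 = (-4*12)*((½)*(1/64)*(1 + 40)) + 13 = -24*41/64 + 13 = -48*41/128 + 13 = -123/8 + 13 = -19/8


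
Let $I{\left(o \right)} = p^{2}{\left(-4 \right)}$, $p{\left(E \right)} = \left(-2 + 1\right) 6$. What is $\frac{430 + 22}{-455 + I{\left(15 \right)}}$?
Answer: $- \frac{452}{419} \approx -1.0788$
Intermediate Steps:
$p{\left(E \right)} = -6$ ($p{\left(E \right)} = \left(-1\right) 6 = -6$)
$I{\left(o \right)} = 36$ ($I{\left(o \right)} = \left(-6\right)^{2} = 36$)
$\frac{430 + 22}{-455 + I{\left(15 \right)}} = \frac{430 + 22}{-455 + 36} = \frac{452}{-419} = 452 \left(- \frac{1}{419}\right) = - \frac{452}{419}$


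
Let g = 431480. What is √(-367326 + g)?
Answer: √64154 ≈ 253.29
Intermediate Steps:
√(-367326 + g) = √(-367326 + 431480) = √64154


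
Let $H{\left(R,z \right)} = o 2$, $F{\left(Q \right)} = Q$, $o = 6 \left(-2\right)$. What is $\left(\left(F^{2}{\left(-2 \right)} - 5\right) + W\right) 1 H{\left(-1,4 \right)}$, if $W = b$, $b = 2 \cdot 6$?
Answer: $-264$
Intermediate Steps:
$o = -12$
$H{\left(R,z \right)} = -24$ ($H{\left(R,z \right)} = \left(-12\right) 2 = -24$)
$b = 12$
$W = 12$
$\left(\left(F^{2}{\left(-2 \right)} - 5\right) + W\right) 1 H{\left(-1,4 \right)} = \left(\left(\left(-2\right)^{2} - 5\right) + 12\right) 1 \left(-24\right) = \left(\left(4 - 5\right) + 12\right) 1 \left(-24\right) = \left(-1 + 12\right) 1 \left(-24\right) = 11 \cdot 1 \left(-24\right) = 11 \left(-24\right) = -264$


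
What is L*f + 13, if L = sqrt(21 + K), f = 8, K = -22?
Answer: 13 + 8*I ≈ 13.0 + 8.0*I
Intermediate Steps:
L = I (L = sqrt(21 - 22) = sqrt(-1) = I ≈ 1.0*I)
L*f + 13 = I*8 + 13 = 8*I + 13 = 13 + 8*I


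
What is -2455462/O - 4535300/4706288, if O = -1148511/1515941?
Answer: 625656349274771407/193043697756 ≈ 3.2410e+6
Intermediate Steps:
O = -164073/216563 (O = -1148511*1/1515941 = -164073/216563 ≈ -0.75762)
-2455462/O - 4535300/4706288 = -2455462/(-164073/216563) - 4535300/4706288 = -2455462*(-216563/164073) - 4535300*1/4706288 = 531762217106/164073 - 1133825/1176572 = 625656349274771407/193043697756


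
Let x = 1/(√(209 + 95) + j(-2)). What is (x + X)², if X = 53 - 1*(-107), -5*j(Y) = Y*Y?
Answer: 23007583775/898704 + 7584125*√19/1797408 ≈ 25619.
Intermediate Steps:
j(Y) = -Y²/5 (j(Y) = -Y*Y/5 = -Y²/5)
x = 1/(-⅘ + 4*√19) (x = 1/(√(209 + 95) - ⅕*(-2)²) = 1/(√304 - ⅕*4) = 1/(4*√19 - ⅘) = 1/(-⅘ + 4*√19) ≈ 0.060112)
X = 160 (X = 53 + 107 = 160)
(x + X)² = ((5/1896 + 25*√19/1896) + 160)² = (303365/1896 + 25*√19/1896)²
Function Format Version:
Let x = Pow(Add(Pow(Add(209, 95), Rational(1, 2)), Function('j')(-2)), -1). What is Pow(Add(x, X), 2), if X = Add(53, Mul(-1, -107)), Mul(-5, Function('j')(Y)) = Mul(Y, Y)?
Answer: Add(Rational(23007583775, 898704), Mul(Rational(7584125, 1797408), Pow(19, Rational(1, 2)))) ≈ 25619.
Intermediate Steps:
Function('j')(Y) = Mul(Rational(-1, 5), Pow(Y, 2)) (Function('j')(Y) = Mul(Rational(-1, 5), Mul(Y, Y)) = Mul(Rational(-1, 5), Pow(Y, 2)))
x = Pow(Add(Rational(-4, 5), Mul(4, Pow(19, Rational(1, 2)))), -1) (x = Pow(Add(Pow(Add(209, 95), Rational(1, 2)), Mul(Rational(-1, 5), Pow(-2, 2))), -1) = Pow(Add(Pow(304, Rational(1, 2)), Mul(Rational(-1, 5), 4)), -1) = Pow(Add(Mul(4, Pow(19, Rational(1, 2))), Rational(-4, 5)), -1) = Pow(Add(Rational(-4, 5), Mul(4, Pow(19, Rational(1, 2)))), -1) ≈ 0.060112)
X = 160 (X = Add(53, 107) = 160)
Pow(Add(x, X), 2) = Pow(Add(Add(Rational(5, 1896), Mul(Rational(25, 1896), Pow(19, Rational(1, 2)))), 160), 2) = Pow(Add(Rational(303365, 1896), Mul(Rational(25, 1896), Pow(19, Rational(1, 2)))), 2)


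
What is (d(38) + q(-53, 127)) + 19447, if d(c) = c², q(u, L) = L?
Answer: 21018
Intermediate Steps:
(d(38) + q(-53, 127)) + 19447 = (38² + 127) + 19447 = (1444 + 127) + 19447 = 1571 + 19447 = 21018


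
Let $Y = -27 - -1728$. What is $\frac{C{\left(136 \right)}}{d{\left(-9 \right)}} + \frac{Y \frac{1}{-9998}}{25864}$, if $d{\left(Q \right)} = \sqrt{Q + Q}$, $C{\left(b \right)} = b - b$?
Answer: $- \frac{1701}{258588272} \approx -6.578 \cdot 10^{-6}$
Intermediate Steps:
$C{\left(b \right)} = 0$
$Y = 1701$ ($Y = -27 + 1728 = 1701$)
$d{\left(Q \right)} = \sqrt{2} \sqrt{Q}$ ($d{\left(Q \right)} = \sqrt{2 Q} = \sqrt{2} \sqrt{Q}$)
$\frac{C{\left(136 \right)}}{d{\left(-9 \right)}} + \frac{Y \frac{1}{-9998}}{25864} = \frac{0}{\sqrt{2} \sqrt{-9}} + \frac{1701 \frac{1}{-9998}}{25864} = \frac{0}{\sqrt{2} \cdot 3 i} + 1701 \left(- \frac{1}{9998}\right) \frac{1}{25864} = \frac{0}{3 i \sqrt{2}} - \frac{1701}{258588272} = 0 \left(- \frac{i \sqrt{2}}{6}\right) - \frac{1701}{258588272} = 0 - \frac{1701}{258588272} = - \frac{1701}{258588272}$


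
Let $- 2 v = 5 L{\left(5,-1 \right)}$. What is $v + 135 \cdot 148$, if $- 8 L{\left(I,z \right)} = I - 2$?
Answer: $\frac{319695}{16} \approx 19981.0$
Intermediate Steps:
$L{\left(I,z \right)} = \frac{1}{4} - \frac{I}{8}$ ($L{\left(I,z \right)} = - \frac{I - 2}{8} = - \frac{-2 + I}{8} = \frac{1}{4} - \frac{I}{8}$)
$v = \frac{15}{16}$ ($v = - \frac{5 \left(\frac{1}{4} - \frac{5}{8}\right)}{2} = - \frac{5 \left(- \frac{3}{8}\right)}{2} = \left(- \frac{1}{2}\right) \left(- \frac{15}{8}\right) = \frac{15}{16} \approx 0.9375$)
$v + 135 \cdot 148 = \frac{15}{16} + 135 \cdot 148 = \frac{15}{16} + 19980 = \frac{319695}{16}$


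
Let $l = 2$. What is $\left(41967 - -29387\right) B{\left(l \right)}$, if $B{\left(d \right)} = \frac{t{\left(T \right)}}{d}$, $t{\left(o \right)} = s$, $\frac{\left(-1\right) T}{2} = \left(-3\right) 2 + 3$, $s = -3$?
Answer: $-107031$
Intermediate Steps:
$T = 6$ ($T = - 2 \left(\left(-3\right) 2 + 3\right) = - 2 \left(-6 + 3\right) = \left(-2\right) \left(-3\right) = 6$)
$t{\left(o \right)} = -3$
$B{\left(d \right)} = - \frac{3}{d}$
$\left(41967 - -29387\right) B{\left(l \right)} = \left(41967 - -29387\right) \left(- \frac{3}{2}\right) = \left(41967 + 29387\right) \left(\left(-3\right) \frac{1}{2}\right) = 71354 \left(- \frac{3}{2}\right) = -107031$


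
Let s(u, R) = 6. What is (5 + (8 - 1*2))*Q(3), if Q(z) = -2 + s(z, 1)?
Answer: 44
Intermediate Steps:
Q(z) = 4 (Q(z) = -2 + 6 = 4)
(5 + (8 - 1*2))*Q(3) = (5 + (8 - 1*2))*4 = (5 + (8 - 2))*4 = (5 + 6)*4 = 11*4 = 44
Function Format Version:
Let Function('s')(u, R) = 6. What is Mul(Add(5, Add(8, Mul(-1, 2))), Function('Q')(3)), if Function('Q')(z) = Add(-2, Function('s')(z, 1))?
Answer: 44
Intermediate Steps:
Function('Q')(z) = 4 (Function('Q')(z) = Add(-2, 6) = 4)
Mul(Add(5, Add(8, Mul(-1, 2))), Function('Q')(3)) = Mul(Add(5, Add(8, Mul(-1, 2))), 4) = Mul(Add(5, Add(8, -2)), 4) = Mul(Add(5, 6), 4) = Mul(11, 4) = 44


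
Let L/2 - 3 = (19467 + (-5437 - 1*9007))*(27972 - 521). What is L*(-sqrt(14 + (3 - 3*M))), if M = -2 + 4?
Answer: -275772752*sqrt(11) ≈ -9.1463e+8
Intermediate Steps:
M = 2
L = 275772752 (L = 6 + 2*((19467 + (-5437 - 1*9007))*(27972 - 521)) = 6 + 2*((19467 + (-5437 - 9007))*27451) = 6 + 2*((19467 - 14444)*27451) = 6 + 2*(5023*27451) = 6 + 2*137886373 = 6 + 275772746 = 275772752)
L*(-sqrt(14 + (3 - 3*M))) = 275772752*(-sqrt(14 + (3 - 3*2))) = 275772752*(-sqrt(14 + (3 - 6))) = 275772752*(-sqrt(14 - 3)) = 275772752*(-sqrt(11)) = -275772752*sqrt(11)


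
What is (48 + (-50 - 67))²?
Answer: 4761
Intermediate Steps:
(48 + (-50 - 67))² = (48 - 117)² = (-69)² = 4761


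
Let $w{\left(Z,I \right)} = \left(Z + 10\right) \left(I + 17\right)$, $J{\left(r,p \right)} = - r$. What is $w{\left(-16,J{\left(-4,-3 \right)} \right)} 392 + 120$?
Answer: $-49272$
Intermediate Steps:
$w{\left(Z,I \right)} = \left(10 + Z\right) \left(17 + I\right)$
$w{\left(-16,J{\left(-4,-3 \right)} \right)} 392 + 120 = \left(170 + 10 \left(\left(-1\right) \left(-4\right)\right) + 17 \left(-16\right) + \left(-1\right) \left(-4\right) \left(-16\right)\right) 392 + 120 = \left(170 + 10 \cdot 4 - 272 + 4 \left(-16\right)\right) 392 + 120 = \left(170 + 40 - 272 - 64\right) 392 + 120 = \left(-126\right) 392 + 120 = -49392 + 120 = -49272$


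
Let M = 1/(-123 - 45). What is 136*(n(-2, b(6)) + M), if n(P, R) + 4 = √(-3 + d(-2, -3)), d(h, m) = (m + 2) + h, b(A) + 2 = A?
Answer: -11441/21 + 136*I*√6 ≈ -544.81 + 333.13*I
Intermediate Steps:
b(A) = -2 + A
d(h, m) = 2 + h + m (d(h, m) = (2 + m) + h = 2 + h + m)
M = -1/168 (M = 1/(-168) = -1/168 ≈ -0.0059524)
n(P, R) = -4 + I*√6 (n(P, R) = -4 + √(-3 + (2 - 2 - 3)) = -4 + √(-3 - 3) = -4 + √(-6) = -4 + I*√6)
136*(n(-2, b(6)) + M) = 136*((-4 + I*√6) - 1/168) = 136*(-673/168 + I*√6) = -11441/21 + 136*I*√6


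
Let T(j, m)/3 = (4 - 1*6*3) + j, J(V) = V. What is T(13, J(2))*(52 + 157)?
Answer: -627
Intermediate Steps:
T(j, m) = -42 + 3*j (T(j, m) = 3*((4 - 1*6*3) + j) = 3*((4 - 6*3) + j) = 3*((4 - 18) + j) = 3*(-14 + j) = -42 + 3*j)
T(13, J(2))*(52 + 157) = (-42 + 3*13)*(52 + 157) = (-42 + 39)*209 = -3*209 = -627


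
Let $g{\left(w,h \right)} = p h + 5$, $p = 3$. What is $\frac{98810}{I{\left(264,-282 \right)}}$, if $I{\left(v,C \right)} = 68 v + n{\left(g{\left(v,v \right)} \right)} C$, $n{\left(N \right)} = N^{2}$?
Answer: $- \frac{49405}{89555493} \approx -0.00055167$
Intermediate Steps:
$g{\left(w,h \right)} = 5 + 3 h$ ($g{\left(w,h \right)} = 3 h + 5 = 5 + 3 h$)
$I{\left(v,C \right)} = 68 v + C \left(5 + 3 v\right)^{2}$ ($I{\left(v,C \right)} = 68 v + \left(5 + 3 v\right)^{2} C = 68 v + C \left(5 + 3 v\right)^{2}$)
$\frac{98810}{I{\left(264,-282 \right)}} = \frac{98810}{68 \cdot 264 - 282 \left(5 + 3 \cdot 264\right)^{2}} = \frac{98810}{17952 - 282 \left(5 + 792\right)^{2}} = \frac{98810}{17952 - 282 \cdot 797^{2}} = \frac{98810}{17952 - 179128938} = \frac{98810}{-179110986} = 98810 \left(- \frac{1}{179110986}\right) = - \frac{49405}{89555493}$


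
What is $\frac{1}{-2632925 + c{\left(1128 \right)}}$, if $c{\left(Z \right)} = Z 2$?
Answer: $- \frac{1}{2630669} \approx -3.8013 \cdot 10^{-7}$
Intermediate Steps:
$c{\left(Z \right)} = 2 Z$
$\frac{1}{-2632925 + c{\left(1128 \right)}} = \frac{1}{-2632925 + 2 \cdot 1128} = \frac{1}{-2632925 + 2256} = \frac{1}{-2630669} = - \frac{1}{2630669}$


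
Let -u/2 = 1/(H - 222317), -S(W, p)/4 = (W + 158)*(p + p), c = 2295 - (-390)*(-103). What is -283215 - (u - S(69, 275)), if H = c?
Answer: -101815081041/130096 ≈ -7.8262e+5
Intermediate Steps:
c = -37875 (c = 2295 - 1*40170 = 2295 - 40170 = -37875)
H = -37875
S(W, p) = -8*p*(158 + W) (S(W, p) = -4*(W + 158)*(p + p) = -4*(158 + W)*2*p = -8*p*(158 + W))
u = 1/130096 (u = -2/(-37875 - 222317) = -2/(-260192) = -2*(-1/260192) = 1/130096 ≈ 7.6866e-6)
-283215 - (u - S(69, 275)) = -283215 - (1/130096 - (-8)*275*(158 + 69)) = -283215 - (1/130096 - (-8)*275*227) = -283215 - (1/130096 - 1*(-499400)) = -283215 - (1/130096 + 499400) = -283215 - 1*64969942401/130096 = -283215 - 64969942401/130096 = -101815081041/130096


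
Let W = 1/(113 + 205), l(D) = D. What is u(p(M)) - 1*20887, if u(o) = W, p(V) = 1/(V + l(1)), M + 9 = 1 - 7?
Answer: -6642065/318 ≈ -20887.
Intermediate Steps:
M = -15 (M = -9 + (1 - 7) = -9 - 6 = -15)
p(V) = 1/(1 + V) (p(V) = 1/(V + 1) = 1/(1 + V))
W = 1/318 ≈ 0.0031447
u(o) = 1/318
u(p(M)) - 1*20887 = 1/318 - 1*20887 = 1/318 - 20887 = -6642065/318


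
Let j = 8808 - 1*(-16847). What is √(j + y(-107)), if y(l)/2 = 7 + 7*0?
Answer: √25669 ≈ 160.22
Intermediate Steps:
j = 25655 (j = 8808 + 16847 = 25655)
y(l) = 14 (y(l) = 2*(7 + 7*0) = 2*(7 + 0) = 2*7 = 14)
√(j + y(-107)) = √(25655 + 14) = √25669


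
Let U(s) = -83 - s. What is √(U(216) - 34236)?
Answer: I*√34535 ≈ 185.84*I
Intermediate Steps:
√(U(216) - 34236) = √((-83 - 1*216) - 34236) = √((-83 - 216) - 34236) = √(-299 - 34236) = √(-34535) = I*√34535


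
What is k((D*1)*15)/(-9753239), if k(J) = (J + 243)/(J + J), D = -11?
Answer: 13/536428145 ≈ 2.4234e-8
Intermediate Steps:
k(J) = (243 + J)/(2*J) (k(J) = (243 + J)/((2*J)) = (243 + J)*(1/(2*J)) = (243 + J)/(2*J))
k((D*1)*15)/(-9753239) = ((243 - 11*1*15)/(2*((-11*1*15))))/(-9753239) = ((243 - 11*15)/(2*((-11*15))))*(-1/9753239) = ((½)*(243 - 165)/(-165))*(-1/9753239) = ((½)*(-1/165)*78)*(-1/9753239) = -13/55*(-1/9753239) = 13/536428145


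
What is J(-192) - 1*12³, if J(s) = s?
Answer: -1920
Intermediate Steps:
J(-192) - 1*12³ = -192 - 1*12³ = -192 - 1*1728 = -192 - 1728 = -1920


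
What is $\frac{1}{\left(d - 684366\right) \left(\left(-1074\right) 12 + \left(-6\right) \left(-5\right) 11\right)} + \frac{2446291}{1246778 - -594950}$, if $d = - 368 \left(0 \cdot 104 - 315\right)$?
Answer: $\frac{623677073768797}{469544927237568} \approx 1.3283$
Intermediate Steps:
$d = 115920$ ($d = - 368 \left(0 - 315\right) = \left(-368\right) \left(-315\right) = 115920$)
$\frac{1}{\left(d - 684366\right) \left(\left(-1074\right) 12 + \left(-6\right) \left(-5\right) 11\right)} + \frac{2446291}{1246778 - -594950} = \frac{1}{\left(115920 - 684366\right) \left(\left(-1074\right) 12 + \left(-6\right) \left(-5\right) 11\right)} + \frac{2446291}{1246778 - -594950} = \frac{1}{\left(-568446\right) \left(-12888 + 30 \cdot 11\right)} + \frac{2446291}{1246778 + 594950} = - \frac{1}{568446 \left(-12888 + 330\right)} + \frac{2446291}{1841728} = - \frac{1}{568446 \left(-12558\right)} + 2446291 \cdot \frac{1}{1841728} = \left(- \frac{1}{568446}\right) \left(- \frac{1}{12558}\right) + \frac{2446291}{1841728} = \frac{1}{7138544868} + \frac{2446291}{1841728} = \frac{623677073768797}{469544927237568}$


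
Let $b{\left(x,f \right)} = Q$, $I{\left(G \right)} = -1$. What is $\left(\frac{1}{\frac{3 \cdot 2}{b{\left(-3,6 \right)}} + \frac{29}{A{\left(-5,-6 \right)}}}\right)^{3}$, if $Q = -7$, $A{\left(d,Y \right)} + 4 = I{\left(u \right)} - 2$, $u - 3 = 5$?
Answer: $- \frac{1}{125} \approx -0.008$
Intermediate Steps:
$u = 8$ ($u = 3 + 5 = 8$)
$A{\left(d,Y \right)} = -7$ ($A{\left(d,Y \right)} = -4 - 3 = -7$)
$b{\left(x,f \right)} = -7$
$\left(\frac{1}{\frac{3 \cdot 2}{b{\left(-3,6 \right)}} + \frac{29}{A{\left(-5,-6 \right)}}}\right)^{3} = \left(\frac{1}{\frac{3 \cdot 2}{-7} + \frac{29}{-7}}\right)^{3} = \left(\frac{1}{6 \left(- \frac{1}{7}\right) + 29 \left(- \frac{1}{7}\right)}\right)^{3} = \left(\frac{1}{- \frac{6}{7} - \frac{29}{7}}\right)^{3} = \left(\frac{1}{-5}\right)^{3} = \left(- \frac{1}{5}\right)^{3} = - \frac{1}{125}$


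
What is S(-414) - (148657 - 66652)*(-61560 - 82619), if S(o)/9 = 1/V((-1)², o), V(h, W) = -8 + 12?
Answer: 47293595589/4 ≈ 1.1823e+10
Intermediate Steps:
V(h, W) = 4
S(o) = 9/4
S(-414) - (148657 - 66652)*(-61560 - 82619) = 9/4 - (148657 - 66652)*(-61560 - 82619) = 9/4 - 82005*(-144179) = 9/4 - 1*(-11823398895) = 9/4 + 11823398895 = 47293595589/4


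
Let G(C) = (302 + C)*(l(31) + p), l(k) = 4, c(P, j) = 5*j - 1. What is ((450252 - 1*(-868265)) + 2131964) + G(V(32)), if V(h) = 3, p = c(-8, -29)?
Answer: 3407171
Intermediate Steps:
c(P, j) = -1 + 5*j
p = -146 (p = -1 + 5*(-29) = -1 - 145 = -146)
G(C) = -42884 - 142*C (G(C) = (302 + C)*(4 - 146) = (302 + C)*(-142) = -42884 - 142*C)
((450252 - 1*(-868265)) + 2131964) + G(V(32)) = ((450252 - 1*(-868265)) + 2131964) + (-42884 - 142*3) = ((450252 + 868265) + 2131964) + (-42884 - 426) = (1318517 + 2131964) - 43310 = 3450481 - 43310 = 3407171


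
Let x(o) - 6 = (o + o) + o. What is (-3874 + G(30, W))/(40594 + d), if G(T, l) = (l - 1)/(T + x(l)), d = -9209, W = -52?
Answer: -464827/3766200 ≈ -0.12342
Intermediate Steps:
x(o) = 6 + 3*o (x(o) = 6 + ((o + o) + o) = 6 + (2*o + o) = 6 + 3*o)
G(T, l) = (-1 + l)/(6 + T + 3*l) (G(T, l) = (l - 1)/(T + (6 + 3*l)) = (-1 + l)/(6 + T + 3*l))
(-3874 + G(30, W))/(40594 + d) = (-3874 + (-1 - 52)/(6 + 30 + 3*(-52)))/(40594 - 9209) = (-3874 - 53/(6 + 30 - 156))/31385 = (-3874 - 53/(-120))*(1/31385) = (-3874 - 1/120*(-53))*(1/31385) = (-3874 + 53/120)*(1/31385) = -464827/120*1/31385 = -464827/3766200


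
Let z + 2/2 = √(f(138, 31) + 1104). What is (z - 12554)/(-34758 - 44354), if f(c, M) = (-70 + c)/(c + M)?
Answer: 405/2552 - √46661/514228 ≈ 0.15828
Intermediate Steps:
f(c, M) = (-70 + c)/(M + c)
z = -1 + 2*√46661/13 (z = -1 + √((-70 + 138)/(31 + 138) + 1104) = -1 + √(68/169 + 1104) = -1 + √(186644/169) = -1 + 2*√46661/13 ≈ 32.233)
(z - 12554)/(-34758 - 44354) = ((-1 + 2*√46661/13) - 12554)/(-34758 - 44354) = (-12555 + 2*√46661/13)/(-79112) = (-12555 + 2*√46661/13)*(-1/79112) = 405/2552 - √46661/514228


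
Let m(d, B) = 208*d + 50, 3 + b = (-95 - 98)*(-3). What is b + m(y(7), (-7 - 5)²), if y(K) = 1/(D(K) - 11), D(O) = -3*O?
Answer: 1239/2 ≈ 619.50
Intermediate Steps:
y(K) = 1/(-11 - 3*K) (y(K) = 1/(-3*K - 11) = 1/(-11 - 3*K))
b = 576 (b = -3 + (-95 - 98)*(-3) = -3 - 193*(-3) = -3 + 579 = 576)
m(d, B) = 50 + 208*d
b + m(y(7), (-7 - 5)²) = 576 + (50 + 208*(-1/(11 + 3*7))) = 576 + (50 + 208*(-1/(11 + 21))) = 576 + (50 + 208*(-1/32)) = 576 + (50 - 13/2) = 576 + 87/2 = 1239/2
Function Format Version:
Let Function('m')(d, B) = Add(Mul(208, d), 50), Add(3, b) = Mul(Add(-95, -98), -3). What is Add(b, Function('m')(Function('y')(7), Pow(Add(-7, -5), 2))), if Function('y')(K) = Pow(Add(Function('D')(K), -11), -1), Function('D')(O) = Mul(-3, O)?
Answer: Rational(1239, 2) ≈ 619.50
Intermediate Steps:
Function('y')(K) = Pow(Add(-11, Mul(-3, K)), -1) (Function('y')(K) = Pow(Add(Mul(-3, K), -11), -1) = Pow(Add(-11, Mul(-3, K)), -1))
b = 576 (b = Add(-3, Mul(Add(-95, -98), -3)) = Add(-3, Mul(-193, -3)) = Add(-3, 579) = 576)
Function('m')(d, B) = Add(50, Mul(208, d))
Add(b, Function('m')(Function('y')(7), Pow(Add(-7, -5), 2))) = Add(576, Add(50, Mul(208, Mul(-1, Pow(Add(11, Mul(3, 7)), -1))))) = Add(576, Add(50, Mul(208, Mul(-1, Pow(Add(11, 21), -1))))) = Add(576, Add(50, Mul(208, Mul(-1, Pow(32, -1))))) = Add(576, Add(50, Mul(208, Mul(-1, Rational(1, 32))))) = Add(576, Add(50, Mul(208, Rational(-1, 32)))) = Add(576, Add(50, Rational(-13, 2))) = Add(576, Rational(87, 2)) = Rational(1239, 2)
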